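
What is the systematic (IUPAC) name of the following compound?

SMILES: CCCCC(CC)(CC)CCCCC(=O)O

Counting along the main chain through the –COOH group gives 10 carbons: the parent is decane.
The principal characteristic group is a carboxylic acid (terminal –COOH), named with the suffix -oic acid.
Number the chain so that the carboxylic acid carbon is C-1 by definition.
This places two ethyl groups at C-6.
Putting it together: 6,6-diethyldecanoic acid.

6,6-diethyldecanoic acid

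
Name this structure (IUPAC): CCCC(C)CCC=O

4-methylheptanal

The longest chain bearing the –CHO group is 7 carbons long (heptane).
The principal characteristic group is an aldehyde (terminal –CHO), named with the suffix -al.
The numbering direction is chosen so that the aldehyde carbon is C-1 by definition.
This places a methyl group at C-4.
Assembling the pieces gives 4-methylheptanal.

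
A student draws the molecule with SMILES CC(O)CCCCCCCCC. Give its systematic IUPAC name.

The longest chain bearing the –OH group is 11 carbons long (undecane).
The highest-priority functional group is an alcohol (–OH), so the name ends in -ol.
Number the chain so that numbering from this end puts the hydroxyl group at C-2 rather than C-10.
That gives the hydroxyl at C-2.
Assembling the pieces gives undecan-2-ol.

undecan-2-ol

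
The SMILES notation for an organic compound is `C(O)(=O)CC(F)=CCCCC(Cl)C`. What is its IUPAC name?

The longest carbon chain that includes the –COOH group and the multiple bond has 9 carbons, so the parent hydride is nonane.
A carboxylic acid (terminal –COOH) is the principal characteristic group, giving the suffix -oic acid.
A C=C double bond in the chain gives the infix -ene-.
Choose the numbering such that the carboxylic acid carbon is C-1 by definition.
With this numbering: the double bond between C-3 and C-4; a chloro group at C-8; a fluoro group at C-3.
The substituents are ordered alphabetically, ignoring any di-/tri- multipliers.
Assembling the pieces gives 8-chloro-3-fluoronon-3-enoic acid.

8-chloro-3-fluoronon-3-enoic acid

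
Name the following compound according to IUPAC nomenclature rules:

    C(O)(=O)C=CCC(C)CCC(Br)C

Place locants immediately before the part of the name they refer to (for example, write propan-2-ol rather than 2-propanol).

8-bromo-5-methylnon-2-enoic acid

Counting along the main chain through the –COOH group and the multiple bond gives 9 carbons: the parent is nonane.
The principal characteristic group is a carboxylic acid (terminal –COOH), named with the suffix -oic acid.
A C=C double bond in the chain gives the infix -ene-.
Number the chain so that the carboxylic acid carbon is C-1 by definition.
That gives the double bond between C-2 and C-3; a bromo group at C-8; a methyl group at C-5.
The substituents are ordered alphabetically, ignoring any di-/tri- multipliers.
The name is 8-bromo-5-methylnon-2-enoic acid.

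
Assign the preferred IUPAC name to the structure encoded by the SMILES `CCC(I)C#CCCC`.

The longest carbon chain that includes the multiple bond has 8 carbons, so the parent hydride is octane.
There is one C≡C triple bond, indicated by the ending -yne.
The numbering direction is chosen so that the substituent locant set {3} is lower than {6} at the first point of difference.
That gives the triple bond between C-4 and C-5; an iodo group at C-3.
Assembling the pieces gives 3-iodooct-4-yne.

3-iodooct-4-yne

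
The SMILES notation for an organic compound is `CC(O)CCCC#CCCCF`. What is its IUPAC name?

Counting along the main chain through the –OH group and the multiple bond gives 10 carbons: the parent is decane.
An alcohol (–OH) is the principal characteristic group, giving the suffix -ol.
There is one C≡C triple bond, indicated by the ending -yne.
The numbering direction is chosen so that numbering from this end puts the hydroxyl group at C-2 rather than C-9.
This places the hydroxyl at C-2; the triple bond between C-6 and C-7; a fluoro group at C-10.
Putting it together: 10-fluorodec-6-yn-2-ol.

10-fluorodec-6-yn-2-ol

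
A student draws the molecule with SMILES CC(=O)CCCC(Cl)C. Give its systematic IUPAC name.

6-chloroheptan-2-one

The longest carbon chain that includes the carbonyl has 7 carbons, so the parent hydride is heptane.
The principal characteristic group is a ketone (C=O on an internal carbon), named with the suffix -one.
Number the chain so that numbering from this end puts the carbonyl group at C-2 rather than C-6.
That gives the carbonyl at C-2; a chloro group at C-6.
Putting it together: 6-chloroheptan-2-one.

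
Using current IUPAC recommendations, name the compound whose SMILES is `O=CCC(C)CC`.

3-methylpentanal

Counting along the main chain through the –CHO group gives 5 carbons: the parent is pentane.
An aldehyde (terminal –CHO) is the principal characteristic group, giving the suffix -al.
Choose the numbering such that the aldehyde carbon is C-1 by definition.
This places a methyl group at C-3.
Assembling the pieces gives 3-methylpentanal.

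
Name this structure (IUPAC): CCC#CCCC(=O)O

The longest chain bearing the –COOH group and the multiple bond is 7 carbons long (heptane).
A carboxylic acid (terminal –COOH) is the principal characteristic group, giving the suffix -oic acid.
The chain contains a C≡C triple bond, so the unsaturation ending is -yne.
Number the chain so that the carboxylic acid carbon is C-1 by definition.
With this numbering: the triple bond between C-4 and C-5.
Putting it together: hept-4-ynoic acid.

hept-4-ynoic acid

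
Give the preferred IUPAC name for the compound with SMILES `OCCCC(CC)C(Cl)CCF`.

The longest chain bearing the –OH group is 7 carbons long (heptane).
The highest-priority functional group is an alcohol (–OH), so the name ends in -ol.
Choose the numbering such that numbering from this end puts the hydroxyl group at C-1 rather than C-7.
That gives the hydroxyl at C-1; a chloro group at C-5; an ethyl group at C-4; a fluoro group at C-7.
Substituent prefixes are cited in alphabetical order (multiplying prefixes like di-/tri- are ignored for ordering).
Assembling the pieces gives 5-chloro-4-ethyl-7-fluoroheptan-1-ol.

5-chloro-4-ethyl-7-fluoroheptan-1-ol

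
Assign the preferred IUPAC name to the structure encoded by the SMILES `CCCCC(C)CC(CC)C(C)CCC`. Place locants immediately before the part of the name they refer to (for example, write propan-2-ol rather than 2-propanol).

The longest carbon chain is 11 atoms: the parent is undecane.
The numbering direction is chosen so that the substituent locant set {4,5,7} is lower than {5,7,8} at the first point of difference.
That gives an ethyl group at C-5; methyl groups at C-4 and C-7.
Prefixes are listed alphabetically: ethyl, methyl.
Putting it together: 5-ethyl-4,7-dimethylundecane.

5-ethyl-4,7-dimethylundecane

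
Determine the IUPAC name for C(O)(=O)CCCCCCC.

The longest carbon chain that includes the –COOH group has 8 carbons, so the parent hydride is octane.
A carboxylic acid (terminal –COOH) is the principal characteristic group, giving the suffix -oic acid.
Choose the numbering such that the carboxylic acid carbon is C-1 by definition.
Assembling the pieces gives octanoic acid.

octanoic acid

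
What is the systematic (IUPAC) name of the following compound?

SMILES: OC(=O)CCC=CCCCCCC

undec-4-enoic acid

The longest chain bearing the –COOH group and the multiple bond is 11 carbons long (undecane).
The principal characteristic group is a carboxylic acid (terminal –COOH), named with the suffix -oic acid.
There is one C=C double bond, indicated by the ending -ene.
Number the chain so that the carboxylic acid carbon is C-1 by definition.
This places the double bond between C-4 and C-5.
Assembling the pieces gives undec-4-enoic acid.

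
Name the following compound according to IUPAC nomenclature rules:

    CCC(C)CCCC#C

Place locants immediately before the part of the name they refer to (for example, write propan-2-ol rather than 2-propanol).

The longest carbon chain that includes the multiple bond has 8 carbons, so the parent hydride is octane.
A C≡C triple bond in the chain gives the infix -yne-.
Choose the numbering such that numbering from this end puts the triple bond at C-1 rather than C-7.
That gives the triple bond between C-1 and C-2; a methyl group at C-6.
Putting it together: 6-methyloct-1-yne.

6-methyloct-1-yne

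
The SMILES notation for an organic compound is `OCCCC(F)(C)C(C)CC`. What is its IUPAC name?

4-fluoro-4,5-dimethylheptan-1-ol

Counting along the main chain through the –OH group gives 7 carbons: the parent is heptane.
The principal characteristic group is an alcohol (–OH), named with the suffix -ol.
The numbering direction is chosen so that numbering from this end puts the hydroxyl group at C-1 rather than C-7.
That gives the hydroxyl at C-1; a fluoro group at C-4; methyl groups at C-4 and C-5.
The substituents are ordered alphabetically, ignoring any di-/tri- multipliers.
The name is 4-fluoro-4,5-dimethylheptan-1-ol.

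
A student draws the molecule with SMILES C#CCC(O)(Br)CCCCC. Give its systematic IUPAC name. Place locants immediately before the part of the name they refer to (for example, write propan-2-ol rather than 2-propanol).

Counting along the main chain through the –OH group and the multiple bond gives 9 carbons: the parent is nonane.
The principal characteristic group is an alcohol (–OH), named with the suffix -ol.
A C≡C triple bond in the chain gives the infix -yne-.
Number the chain so that numbering from this end puts the hydroxyl group at C-4 rather than C-6.
That gives the hydroxyl at C-4; the triple bond between C-1 and C-2; a bromo group at C-4.
The name is 4-bromonon-1-yn-4-ol.

4-bromonon-1-yn-4-ol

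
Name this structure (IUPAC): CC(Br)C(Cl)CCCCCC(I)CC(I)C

2-bromo-3-chloro-9,11-diiodododecane

The parent chain contains 12 carbons (dodecane).
Choose the numbering such that the substituent locant set {2,3,9,11} is lower than {2,4,10,11} at the first point of difference.
With this numbering: a bromo group at C-2; a chloro group at C-3; iodo groups at C-9 and C-11.
Prefixes are listed alphabetically: bromo, chloro, iodo.
Putting it together: 2-bromo-3-chloro-9,11-diiodododecane.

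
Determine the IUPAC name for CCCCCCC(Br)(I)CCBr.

The longest carbon chain is 9 atoms: the parent is nonane.
Number the chain so that the substituent locant set {1,3,3} is lower than {7,7,9} at the first point of difference.
This places bromo groups at C-1 and C-3; an iodo group at C-3.
Prefixes are listed alphabetically: bromo, iodo.
Putting it together: 1,3-dibromo-3-iodononane.

1,3-dibromo-3-iodononane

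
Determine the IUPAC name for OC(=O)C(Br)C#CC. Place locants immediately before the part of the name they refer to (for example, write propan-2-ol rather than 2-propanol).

The longest carbon chain that includes the –COOH group and the multiple bond has 5 carbons, so the parent hydride is pentane.
A carboxylic acid (terminal –COOH) is the principal characteristic group, giving the suffix -oic acid.
The chain contains a C≡C triple bond, so the unsaturation ending is -yne.
Number the chain so that the carboxylic acid carbon is C-1 by definition.
With this numbering: the triple bond between C-3 and C-4; a bromo group at C-2.
Assembling the pieces gives 2-bromopent-3-ynoic acid.

2-bromopent-3-ynoic acid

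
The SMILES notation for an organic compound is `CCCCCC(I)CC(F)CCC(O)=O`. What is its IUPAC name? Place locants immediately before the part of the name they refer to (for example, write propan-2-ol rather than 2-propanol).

The longest carbon chain that includes the –COOH group has 11 carbons, so the parent hydride is undecane.
A carboxylic acid (terminal –COOH) is the principal characteristic group, giving the suffix -oic acid.
Number the chain so that the carboxylic acid carbon is C-1 by definition.
This places a fluoro group at C-4; an iodo group at C-6.
Prefixes are listed alphabetically: fluoro, iodo.
Putting it together: 4-fluoro-6-iodoundecanoic acid.

4-fluoro-6-iodoundecanoic acid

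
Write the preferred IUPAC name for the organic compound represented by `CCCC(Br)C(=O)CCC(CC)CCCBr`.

The longest chain bearing the carbonyl is 11 carbons long (undecane).
A ketone (C=O on an internal carbon) is the principal characteristic group, giving the suffix -one.
Number the chain so that numbering from this end puts the carbonyl group at C-5 rather than C-7.
That gives the carbonyl at C-5; bromo groups at C-4 and C-11; an ethyl group at C-8.
Prefixes are listed alphabetically: bromo, ethyl.
The name is 4,11-dibromo-8-ethylundecan-5-one.

4,11-dibromo-8-ethylundecan-5-one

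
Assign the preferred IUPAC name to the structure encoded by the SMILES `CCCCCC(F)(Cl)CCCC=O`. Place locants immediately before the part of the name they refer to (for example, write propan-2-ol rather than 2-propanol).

5-chloro-5-fluorodecanal

Counting along the main chain through the –CHO group gives 10 carbons: the parent is decane.
The principal characteristic group is an aldehyde (terminal –CHO), named with the suffix -al.
Number the chain so that the aldehyde carbon is C-1 by definition.
This places a chloro group at C-5; a fluoro group at C-5.
The substituents are ordered alphabetically, ignoring any di-/tri- multipliers.
Assembling the pieces gives 5-chloro-5-fluorodecanal.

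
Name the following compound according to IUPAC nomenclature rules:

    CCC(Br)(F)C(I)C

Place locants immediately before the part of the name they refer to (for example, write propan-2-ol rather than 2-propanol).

The parent chain contains 5 carbons (pentane).
The numbering direction is chosen so that the substituent locant set {2,3,3} is lower than {3,3,4} at the first point of difference.
This places a bromo group at C-3; a fluoro group at C-3; an iodo group at C-2.
Substituent prefixes are cited in alphabetical order (multiplying prefixes like di-/tri- are ignored for ordering).
Putting it together: 3-bromo-3-fluoro-2-iodopentane.

3-bromo-3-fluoro-2-iodopentane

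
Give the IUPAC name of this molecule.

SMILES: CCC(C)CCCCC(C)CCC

3,8-dimethylundecane

The longest continuous carbon chain has 11 atoms, so the parent hydride is undecane.
The numbering direction is chosen so that the substituent locant set {3,8} is lower than {4,9} at the first point of difference.
That gives methyl groups at C-3 and C-8.
Putting it together: 3,8-dimethylundecane.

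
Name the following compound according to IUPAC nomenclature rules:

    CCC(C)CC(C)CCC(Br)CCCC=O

5-bromo-8,10-dimethyldodecanal

The longest chain bearing the –CHO group is 12 carbons long (dodecane).
An aldehyde (terminal –CHO) is the principal characteristic group, giving the suffix -al.
The numbering direction is chosen so that the aldehyde carbon is C-1 by definition.
With this numbering: a bromo group at C-5; methyl groups at C-8 and C-10.
Prefixes are listed alphabetically: bromo, methyl.
Assembling the pieces gives 5-bromo-8,10-dimethyldodecanal.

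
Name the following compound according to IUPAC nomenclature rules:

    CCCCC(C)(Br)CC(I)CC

The longest carbon chain is 9 atoms: the parent is nonane.
The numbering direction is chosen so that the substituent locant set {3,5,5} is lower than {5,5,7} at the first point of difference.
That gives a bromo group at C-5; an iodo group at C-3; a methyl group at C-5.
The substituents are ordered alphabetically, ignoring any di-/tri- multipliers.
The name is 5-bromo-3-iodo-5-methylnonane.

5-bromo-3-iodo-5-methylnonane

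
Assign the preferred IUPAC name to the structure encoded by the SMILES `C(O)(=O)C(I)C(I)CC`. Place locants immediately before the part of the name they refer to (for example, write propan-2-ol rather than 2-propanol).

Counting along the main chain through the –COOH group gives 5 carbons: the parent is pentane.
A carboxylic acid (terminal –COOH) is the principal characteristic group, giving the suffix -oic acid.
The numbering direction is chosen so that the carboxylic acid carbon is C-1 by definition.
That gives iodo groups at C-2 and C-3.
Assembling the pieces gives 2,3-diiodopentanoic acid.

2,3-diiodopentanoic acid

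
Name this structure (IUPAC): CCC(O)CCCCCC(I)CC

Counting along the main chain through the –OH group gives 11 carbons: the parent is undecane.
An alcohol (–OH) is the principal characteristic group, giving the suffix -ol.
Number the chain so that numbering from this end puts the hydroxyl group at C-3 rather than C-9.
That gives the hydroxyl at C-3; an iodo group at C-9.
The name is 9-iodoundecan-3-ol.

9-iodoundecan-3-ol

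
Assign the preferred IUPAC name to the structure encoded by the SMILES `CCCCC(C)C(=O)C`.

3-methylheptan-2-one

Counting along the main chain through the carbonyl gives 7 carbons: the parent is heptane.
The highest-priority functional group is a ketone (C=O on an internal carbon), so the name ends in -one.
Choose the numbering such that numbering from this end puts the carbonyl group at C-2 rather than C-6.
This places the carbonyl at C-2; a methyl group at C-3.
Assembling the pieces gives 3-methylheptan-2-one.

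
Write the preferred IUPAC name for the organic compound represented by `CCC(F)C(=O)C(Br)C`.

The longest chain bearing the carbonyl is 6 carbons long (hexane).
The principal characteristic group is a ketone (C=O on an internal carbon), named with the suffix -one.
Number the chain so that numbering from this end puts the carbonyl group at C-3 rather than C-4.
That gives the carbonyl at C-3; a bromo group at C-2; a fluoro group at C-4.
Substituent prefixes are cited in alphabetical order (multiplying prefixes like di-/tri- are ignored for ordering).
Assembling the pieces gives 2-bromo-4-fluorohexan-3-one.

2-bromo-4-fluorohexan-3-one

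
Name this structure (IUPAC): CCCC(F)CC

3-fluorohexane

The longest carbon chain is 6 atoms: the parent is hexane.
The numbering direction is chosen so that the substituent locant set {3} is lower than {4} at the first point of difference.
This places a fluoro group at C-3.
Assembling the pieces gives 3-fluorohexane.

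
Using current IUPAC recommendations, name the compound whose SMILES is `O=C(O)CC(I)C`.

3-iodobutanoic acid

Counting along the main chain through the –COOH group gives 4 carbons: the parent is butane.
The highest-priority functional group is a carboxylic acid (terminal –COOH), so the name ends in -oic acid.
The numbering direction is chosen so that the carboxylic acid carbon is C-1 by definition.
That gives an iodo group at C-3.
Putting it together: 3-iodobutanoic acid.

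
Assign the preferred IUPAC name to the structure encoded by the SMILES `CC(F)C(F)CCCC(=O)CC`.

7,8-difluorononan-3-one

The longest carbon chain that includes the carbonyl has 9 carbons, so the parent hydride is nonane.
A ketone (C=O on an internal carbon) is the principal characteristic group, giving the suffix -one.
The numbering direction is chosen so that numbering from this end puts the carbonyl group at C-3 rather than C-7.
This places the carbonyl at C-3; fluoro groups at C-7 and C-8.
Putting it together: 7,8-difluorononan-3-one.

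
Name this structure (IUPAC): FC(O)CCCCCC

The longest carbon chain that includes the –OH group has 7 carbons, so the parent hydride is heptane.
The principal characteristic group is an alcohol (–OH), named with the suffix -ol.
The numbering direction is chosen so that numbering from this end puts the hydroxyl group at C-1 rather than C-7.
That gives the hydroxyl at C-1; a fluoro group at C-1.
Assembling the pieces gives 1-fluoroheptan-1-ol.

1-fluoroheptan-1-ol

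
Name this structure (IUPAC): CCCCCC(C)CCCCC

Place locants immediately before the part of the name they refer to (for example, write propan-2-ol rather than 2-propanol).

The longest continuous carbon chain has 11 atoms, so the parent hydride is undecane.
Numbering from either end gives identical locants here.
That gives a methyl group at C-6.
Putting it together: 6-methylundecane.

6-methylundecane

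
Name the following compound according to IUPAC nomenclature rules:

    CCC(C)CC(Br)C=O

2-bromo-4-methylhexanal

The longest chain bearing the –CHO group is 6 carbons long (hexane).
The principal characteristic group is an aldehyde (terminal –CHO), named with the suffix -al.
Number the chain so that the aldehyde carbon is C-1 by definition.
This places a bromo group at C-2; a methyl group at C-4.
Substituent prefixes are cited in alphabetical order (multiplying prefixes like di-/tri- are ignored for ordering).
Putting it together: 2-bromo-4-methylhexanal.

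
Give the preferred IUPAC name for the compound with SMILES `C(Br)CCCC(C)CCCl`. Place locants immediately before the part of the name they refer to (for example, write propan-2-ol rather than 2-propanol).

7-bromo-1-chloro-3-methylheptane

The longest carbon chain is 7 atoms: the parent is heptane.
Number the chain so that the substituent locant set {1,3,7} is lower than {1,5,7} at the first point of difference.
This places a bromo group at C-7; a chloro group at C-1; a methyl group at C-3.
The substituents are ordered alphabetically, ignoring any di-/tri- multipliers.
Assembling the pieces gives 7-bromo-1-chloro-3-methylheptane.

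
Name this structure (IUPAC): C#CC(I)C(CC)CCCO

The longest carbon chain that includes the –OH group and the multiple bond has 7 carbons, so the parent hydride is heptane.
An alcohol (–OH) is the principal characteristic group, giving the suffix -ol.
There is one C≡C triple bond, indicated by the ending -yne.
Choose the numbering such that numbering from this end puts the hydroxyl group at C-1 rather than C-7.
This places the hydroxyl at C-1; the triple bond between C-6 and C-7; an ethyl group at C-4; an iodo group at C-5.
Prefixes are listed alphabetically: ethyl, iodo.
Assembling the pieces gives 4-ethyl-5-iodohept-6-yn-1-ol.

4-ethyl-5-iodohept-6-yn-1-ol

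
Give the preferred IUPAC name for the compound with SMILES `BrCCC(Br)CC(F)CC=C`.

Counting along the main chain through the multiple bond gives 8 carbons: the parent is octane.
There is one C=C double bond, indicated by the ending -ene.
Number the chain so that numbering from this end puts the double bond at C-1 rather than C-7.
This places the double bond between C-1 and C-2; bromo groups at C-6 and C-8; a fluoro group at C-4.
Prefixes are listed alphabetically: bromo, fluoro.
Putting it together: 6,8-dibromo-4-fluorooct-1-ene.

6,8-dibromo-4-fluorooct-1-ene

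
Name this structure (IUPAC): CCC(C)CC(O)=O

The longest carbon chain that includes the –COOH group has 5 carbons, so the parent hydride is pentane.
A carboxylic acid (terminal –COOH) is the principal characteristic group, giving the suffix -oic acid.
Choose the numbering such that the carboxylic acid carbon is C-1 by definition.
With this numbering: a methyl group at C-3.
Putting it together: 3-methylpentanoic acid.

3-methylpentanoic acid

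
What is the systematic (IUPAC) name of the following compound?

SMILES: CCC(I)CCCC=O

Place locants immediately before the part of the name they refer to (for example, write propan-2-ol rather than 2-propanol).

Counting along the main chain through the –CHO group gives 7 carbons: the parent is heptane.
An aldehyde (terminal –CHO) is the principal characteristic group, giving the suffix -al.
The numbering direction is chosen so that the aldehyde carbon is C-1 by definition.
That gives an iodo group at C-5.
Assembling the pieces gives 5-iodoheptanal.

5-iodoheptanal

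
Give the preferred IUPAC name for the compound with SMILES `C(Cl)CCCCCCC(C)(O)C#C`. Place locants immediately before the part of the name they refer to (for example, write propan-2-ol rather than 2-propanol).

Counting along the main chain through the –OH group and the multiple bond gives 10 carbons: the parent is decane.
An alcohol (–OH) is the principal characteristic group, giving the suffix -ol.
The chain contains a C≡C triple bond, so the unsaturation ending is -yne.
The numbering direction is chosen so that numbering from this end puts the hydroxyl group at C-3 rather than C-8.
With this numbering: the hydroxyl at C-3; the triple bond between C-1 and C-2; a chloro group at C-10; a methyl group at C-3.
Prefixes are listed alphabetically: chloro, methyl.
Assembling the pieces gives 10-chloro-3-methyldec-1-yn-3-ol.

10-chloro-3-methyldec-1-yn-3-ol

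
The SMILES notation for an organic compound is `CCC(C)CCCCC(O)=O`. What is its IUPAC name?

6-methyloctanoic acid

The longest chain bearing the –COOH group is 8 carbons long (octane).
A carboxylic acid (terminal –COOH) is the principal characteristic group, giving the suffix -oic acid.
Choose the numbering such that the carboxylic acid carbon is C-1 by definition.
That gives a methyl group at C-6.
Assembling the pieces gives 6-methyloctanoic acid.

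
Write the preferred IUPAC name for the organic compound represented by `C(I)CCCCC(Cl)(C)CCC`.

The parent chain contains 9 carbons (nonane).
Number the chain so that the substituent locant set {1,6,6} is lower than {4,4,9} at the first point of difference.
This places a chloro group at C-6; an iodo group at C-1; a methyl group at C-6.
The substituents are ordered alphabetically, ignoring any di-/tri- multipliers.
Putting it together: 6-chloro-1-iodo-6-methylnonane.

6-chloro-1-iodo-6-methylnonane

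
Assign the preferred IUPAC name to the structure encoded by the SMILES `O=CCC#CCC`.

hex-3-ynal

Counting along the main chain through the –CHO group and the multiple bond gives 6 carbons: the parent is hexane.
The highest-priority functional group is an aldehyde (terminal –CHO), so the name ends in -al.
There is one C≡C triple bond, indicated by the ending -yne.
Number the chain so that the aldehyde carbon is C-1 by definition.
This places the triple bond between C-3 and C-4.
Assembling the pieces gives hex-3-ynal.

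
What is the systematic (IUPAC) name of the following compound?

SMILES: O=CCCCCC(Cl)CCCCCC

6-chlorododecanal

The longest carbon chain that includes the –CHO group has 12 carbons, so the parent hydride is dodecane.
An aldehyde (terminal –CHO) is the principal characteristic group, giving the suffix -al.
The numbering direction is chosen so that the aldehyde carbon is C-1 by definition.
This places a chloro group at C-6.
Assembling the pieces gives 6-chlorododecanal.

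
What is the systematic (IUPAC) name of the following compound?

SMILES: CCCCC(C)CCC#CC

The longest carbon chain that includes the multiple bond has 10 carbons, so the parent hydride is decane.
A C≡C triple bond in the chain gives the infix -yne-.
Choose the numbering such that numbering from this end puts the triple bond at C-2 rather than C-8.
With this numbering: the triple bond between C-2 and C-3; a methyl group at C-6.
The name is 6-methyldec-2-yne.

6-methyldec-2-yne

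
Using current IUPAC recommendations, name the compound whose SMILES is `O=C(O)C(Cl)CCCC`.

2-chlorohexanoic acid

Counting along the main chain through the –COOH group gives 6 carbons: the parent is hexane.
The highest-priority functional group is a carboxylic acid (terminal –COOH), so the name ends in -oic acid.
The numbering direction is chosen so that the carboxylic acid carbon is C-1 by definition.
That gives a chloro group at C-2.
Putting it together: 2-chlorohexanoic acid.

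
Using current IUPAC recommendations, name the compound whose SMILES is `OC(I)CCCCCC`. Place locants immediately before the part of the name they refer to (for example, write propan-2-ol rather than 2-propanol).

1-iodoheptan-1-ol

The longest chain bearing the –OH group is 7 carbons long (heptane).
The highest-priority functional group is an alcohol (–OH), so the name ends in -ol.
The numbering direction is chosen so that numbering from this end puts the hydroxyl group at C-1 rather than C-7.
That gives the hydroxyl at C-1; an iodo group at C-1.
Putting it together: 1-iodoheptan-1-ol.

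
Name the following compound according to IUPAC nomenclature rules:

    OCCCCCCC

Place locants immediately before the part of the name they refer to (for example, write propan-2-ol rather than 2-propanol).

heptan-1-ol

The longest carbon chain that includes the –OH group has 7 carbons, so the parent hydride is heptane.
The principal characteristic group is an alcohol (–OH), named with the suffix -ol.
Number the chain so that numbering from this end puts the hydroxyl group at C-1 rather than C-7.
With this numbering: the hydroxyl at C-1.
Assembling the pieces gives heptan-1-ol.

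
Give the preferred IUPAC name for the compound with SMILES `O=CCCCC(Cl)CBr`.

6-bromo-5-chlorohexanal

The longest chain bearing the –CHO group is 6 carbons long (hexane).
An aldehyde (terminal –CHO) is the principal characteristic group, giving the suffix -al.
Choose the numbering such that the aldehyde carbon is C-1 by definition.
This places a bromo group at C-6; a chloro group at C-5.
Substituent prefixes are cited in alphabetical order (multiplying prefixes like di-/tri- are ignored for ordering).
The name is 6-bromo-5-chlorohexanal.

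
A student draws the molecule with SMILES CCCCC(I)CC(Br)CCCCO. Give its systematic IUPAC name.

Counting along the main chain through the –OH group gives 11 carbons: the parent is undecane.
An alcohol (–OH) is the principal characteristic group, giving the suffix -ol.
The numbering direction is chosen so that numbering from this end puts the hydroxyl group at C-1 rather than C-11.
That gives the hydroxyl at C-1; a bromo group at C-5; an iodo group at C-7.
The substituents are ordered alphabetically, ignoring any di-/tri- multipliers.
Assembling the pieces gives 5-bromo-7-iodoundecan-1-ol.

5-bromo-7-iodoundecan-1-ol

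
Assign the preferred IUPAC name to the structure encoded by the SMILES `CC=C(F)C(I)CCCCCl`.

8-chloro-3-fluoro-4-iodooct-2-ene

The longest carbon chain that includes the multiple bond has 8 carbons, so the parent hydride is octane.
A C=C double bond in the chain gives the infix -ene-.
Choose the numbering such that numbering from this end puts the double bond at C-2 rather than C-6.
This places the double bond between C-2 and C-3; a chloro group at C-8; a fluoro group at C-3; an iodo group at C-4.
Prefixes are listed alphabetically: chloro, fluoro, iodo.
Assembling the pieces gives 8-chloro-3-fluoro-4-iodooct-2-ene.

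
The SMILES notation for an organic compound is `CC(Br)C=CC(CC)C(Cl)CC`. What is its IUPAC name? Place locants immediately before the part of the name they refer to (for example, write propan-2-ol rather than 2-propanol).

Counting along the main chain through the multiple bond gives 8 carbons: the parent is octane.
There is one C=C double bond, indicated by the ending -ene.
Number the chain so that numbering from this end puts the double bond at C-3 rather than C-5.
This places the double bond between C-3 and C-4; a bromo group at C-2; a chloro group at C-6; an ethyl group at C-5.
Prefixes are listed alphabetically: bromo, chloro, ethyl.
Assembling the pieces gives 2-bromo-6-chloro-5-ethyloct-3-ene.

2-bromo-6-chloro-5-ethyloct-3-ene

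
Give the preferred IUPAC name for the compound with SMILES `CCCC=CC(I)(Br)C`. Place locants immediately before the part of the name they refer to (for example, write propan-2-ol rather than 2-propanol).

The longest carbon chain that includes the multiple bond has 7 carbons, so the parent hydride is heptane.
A C=C double bond in the chain gives the infix -ene-.
The numbering direction is chosen so that numbering from this end puts the double bond at C-3 rather than C-4.
With this numbering: the double bond between C-3 and C-4; a bromo group at C-2; an iodo group at C-2.
The substituents are ordered alphabetically, ignoring any di-/tri- multipliers.
The name is 2-bromo-2-iodohept-3-ene.

2-bromo-2-iodohept-3-ene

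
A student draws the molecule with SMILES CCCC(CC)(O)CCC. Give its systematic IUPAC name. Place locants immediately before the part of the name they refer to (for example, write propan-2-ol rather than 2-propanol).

4-ethylheptan-4-ol

Counting along the main chain through the –OH group gives 7 carbons: the parent is heptane.
The principal characteristic group is an alcohol (–OH), named with the suffix -ol.
Both numbering directions give the same locant set; either may be used.
That gives the hydroxyl at C-4; an ethyl group at C-4.
Putting it together: 4-ethylheptan-4-ol.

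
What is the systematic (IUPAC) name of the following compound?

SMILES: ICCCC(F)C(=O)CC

4-fluoro-7-iodoheptan-3-one

Counting along the main chain through the carbonyl gives 7 carbons: the parent is heptane.
A ketone (C=O on an internal carbon) is the principal characteristic group, giving the suffix -one.
The numbering direction is chosen so that numbering from this end puts the carbonyl group at C-3 rather than C-5.
With this numbering: the carbonyl at C-3; a fluoro group at C-4; an iodo group at C-7.
Substituent prefixes are cited in alphabetical order (multiplying prefixes like di-/tri- are ignored for ordering).
Putting it together: 4-fluoro-7-iodoheptan-3-one.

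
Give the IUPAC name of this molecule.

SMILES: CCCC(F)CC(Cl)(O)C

2-chloro-4-fluoroheptan-2-ol

Counting along the main chain through the –OH group gives 7 carbons: the parent is heptane.
The highest-priority functional group is an alcohol (–OH), so the name ends in -ol.
The numbering direction is chosen so that numbering from this end puts the hydroxyl group at C-2 rather than C-6.
With this numbering: the hydroxyl at C-2; a chloro group at C-2; a fluoro group at C-4.
Substituent prefixes are cited in alphabetical order (multiplying prefixes like di-/tri- are ignored for ordering).
Putting it together: 2-chloro-4-fluoroheptan-2-ol.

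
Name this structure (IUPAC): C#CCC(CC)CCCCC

4-ethylnon-1-yne

Counting along the main chain through the multiple bond gives 9 carbons: the parent is nonane.
There is one C≡C triple bond, indicated by the ending -yne.
The numbering direction is chosen so that numbering from this end puts the triple bond at C-1 rather than C-8.
With this numbering: the triple bond between C-1 and C-2; an ethyl group at C-4.
The name is 4-ethylnon-1-yne.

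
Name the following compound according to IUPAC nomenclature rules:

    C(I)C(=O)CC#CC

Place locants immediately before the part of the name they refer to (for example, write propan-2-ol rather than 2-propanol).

1-iodohex-4-yn-2-one

The longest carbon chain that includes the carbonyl and the multiple bond has 6 carbons, so the parent hydride is hexane.
The principal characteristic group is a ketone (C=O on an internal carbon), named with the suffix -one.
The chain contains a C≡C triple bond, so the unsaturation ending is -yne.
The numbering direction is chosen so that numbering from this end puts the carbonyl group at C-2 rather than C-5.
That gives the carbonyl at C-2; the triple bond between C-4 and C-5; an iodo group at C-1.
Putting it together: 1-iodohex-4-yn-2-one.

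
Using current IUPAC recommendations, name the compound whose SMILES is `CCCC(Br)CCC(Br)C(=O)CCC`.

5,8-dibromoundecan-4-one

Counting along the main chain through the carbonyl gives 11 carbons: the parent is undecane.
A ketone (C=O on an internal carbon) is the principal characteristic group, giving the suffix -one.
Choose the numbering such that numbering from this end puts the carbonyl group at C-4 rather than C-8.
With this numbering: the carbonyl at C-4; bromo groups at C-5 and C-8.
Putting it together: 5,8-dibromoundecan-4-one.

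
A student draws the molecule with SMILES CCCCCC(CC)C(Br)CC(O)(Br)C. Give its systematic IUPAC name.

2,4-dibromo-5-ethyldecan-2-ol

The longest carbon chain that includes the –OH group has 10 carbons, so the parent hydride is decane.
The highest-priority functional group is an alcohol (–OH), so the name ends in -ol.
Choose the numbering such that numbering from this end puts the hydroxyl group at C-2 rather than C-9.
With this numbering: the hydroxyl at C-2; bromo groups at C-2 and C-4; an ethyl group at C-5.
Substituent prefixes are cited in alphabetical order (multiplying prefixes like di-/tri- are ignored for ordering).
Putting it together: 2,4-dibromo-5-ethyldecan-2-ol.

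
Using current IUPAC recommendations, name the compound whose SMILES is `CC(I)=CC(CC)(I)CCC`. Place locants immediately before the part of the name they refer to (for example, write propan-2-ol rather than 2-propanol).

The longest carbon chain that includes the multiple bond has 7 carbons, so the parent hydride is heptane.
A C=C double bond in the chain gives the infix -ene-.
Number the chain so that numbering from this end puts the double bond at C-2 rather than C-5.
That gives the double bond between C-2 and C-3; an ethyl group at C-4; iodo groups at C-2 and C-4.
Prefixes are listed alphabetically: ethyl, iodo.
Putting it together: 4-ethyl-2,4-diiodohept-2-ene.

4-ethyl-2,4-diiodohept-2-ene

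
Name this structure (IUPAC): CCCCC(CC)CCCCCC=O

7-ethylundecanal

The longest carbon chain that includes the –CHO group has 11 carbons, so the parent hydride is undecane.
The highest-priority functional group is an aldehyde (terminal –CHO), so the name ends in -al.
The numbering direction is chosen so that the aldehyde carbon is C-1 by definition.
With this numbering: an ethyl group at C-7.
The name is 7-ethylundecanal.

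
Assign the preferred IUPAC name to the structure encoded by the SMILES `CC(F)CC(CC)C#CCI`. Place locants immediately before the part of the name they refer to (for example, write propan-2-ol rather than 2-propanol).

4-ethyl-6-fluoro-1-iodohept-2-yne

Counting along the main chain through the multiple bond gives 7 carbons: the parent is heptane.
The chain contains a C≡C triple bond, so the unsaturation ending is -yne.
Number the chain so that numbering from this end puts the triple bond at C-2 rather than C-5.
This places the triple bond between C-2 and C-3; an ethyl group at C-4; a fluoro group at C-6; an iodo group at C-1.
Substituent prefixes are cited in alphabetical order (multiplying prefixes like di-/tri- are ignored for ordering).
Assembling the pieces gives 4-ethyl-6-fluoro-1-iodohept-2-yne.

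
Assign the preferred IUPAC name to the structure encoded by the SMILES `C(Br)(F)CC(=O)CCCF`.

The longest chain bearing the carbonyl is 6 carbons long (hexane).
The highest-priority functional group is a ketone (C=O on an internal carbon), so the name ends in -one.
Number the chain so that numbering from this end puts the carbonyl group at C-3 rather than C-4.
That gives the carbonyl at C-3; a bromo group at C-1; fluoro groups at C-1 and C-6.
Substituent prefixes are cited in alphabetical order (multiplying prefixes like di-/tri- are ignored for ordering).
Assembling the pieces gives 1-bromo-1,6-difluorohexan-3-one.

1-bromo-1,6-difluorohexan-3-one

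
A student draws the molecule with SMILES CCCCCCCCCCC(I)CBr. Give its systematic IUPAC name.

1-bromo-2-iodododecane

The longest carbon chain is 12 atoms: the parent is dodecane.
Number the chain so that the substituent locant set {1,2} is lower than {11,12} at the first point of difference.
That gives a bromo group at C-1; an iodo group at C-2.
Substituent prefixes are cited in alphabetical order (multiplying prefixes like di-/tri- are ignored for ordering).
Putting it together: 1-bromo-2-iodododecane.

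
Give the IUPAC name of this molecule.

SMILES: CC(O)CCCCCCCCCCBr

The longest chain bearing the –OH group is 12 carbons long (dodecane).
The principal characteristic group is an alcohol (–OH), named with the suffix -ol.
The numbering direction is chosen so that numbering from this end puts the hydroxyl group at C-2 rather than C-11.
That gives the hydroxyl at C-2; a bromo group at C-12.
Putting it together: 12-bromododecan-2-ol.

12-bromododecan-2-ol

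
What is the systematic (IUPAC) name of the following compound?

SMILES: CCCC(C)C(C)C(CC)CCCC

6-ethyl-4,5-dimethyldecane

The longest continuous carbon chain has 10 atoms, so the parent hydride is decane.
Number the chain so that the substituent locant set {4,5,6} is lower than {5,6,7} at the first point of difference.
That gives an ethyl group at C-6; methyl groups at C-4 and C-5.
Substituent prefixes are cited in alphabetical order (multiplying prefixes like di-/tri- are ignored for ordering).
Assembling the pieces gives 6-ethyl-4,5-dimethyldecane.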